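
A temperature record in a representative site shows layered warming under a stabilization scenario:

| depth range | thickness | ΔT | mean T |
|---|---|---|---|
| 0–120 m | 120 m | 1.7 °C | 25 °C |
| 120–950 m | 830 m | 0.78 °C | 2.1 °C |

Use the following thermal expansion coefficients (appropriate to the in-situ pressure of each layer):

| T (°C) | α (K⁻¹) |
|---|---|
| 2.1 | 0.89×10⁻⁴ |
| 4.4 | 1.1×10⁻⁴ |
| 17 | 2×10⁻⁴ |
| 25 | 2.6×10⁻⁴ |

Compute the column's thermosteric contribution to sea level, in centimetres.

Layer 1 at 25 °C → α = 2.6×10⁻⁴ K⁻¹
Layer 2 at 2.1 °C → α = 0.89×10⁻⁴ K⁻¹
0–120 m: 2.6×10⁻⁴ × 1.7 × 120 = 0.05304 m
120–950 m: 0.78 × 0.89×10⁻⁴ × 830 = 0.0576186 m
Δh = 0.05304 + 0.0576186 = 0.1106586 m

about 11.1 cm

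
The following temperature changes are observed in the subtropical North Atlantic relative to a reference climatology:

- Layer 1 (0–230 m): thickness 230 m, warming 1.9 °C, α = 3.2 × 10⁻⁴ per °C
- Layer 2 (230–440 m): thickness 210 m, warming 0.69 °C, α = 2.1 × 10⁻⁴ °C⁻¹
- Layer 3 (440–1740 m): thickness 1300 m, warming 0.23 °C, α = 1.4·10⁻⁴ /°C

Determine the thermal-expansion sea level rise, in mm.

Δh = 212 mm

Layer 1: 1.9 × 230 × 3.2×10⁻⁴ = 0.13984 m
Layer 2: 0.69 × 2.1×10⁻⁴ × 210 = 0.030429 m
Layer 3: 0.23 × 1.4×10⁻⁴ × 1300 = 0.04186 m
Δh = 0.13984 + 0.030429 + 0.04186 = 0.212129 m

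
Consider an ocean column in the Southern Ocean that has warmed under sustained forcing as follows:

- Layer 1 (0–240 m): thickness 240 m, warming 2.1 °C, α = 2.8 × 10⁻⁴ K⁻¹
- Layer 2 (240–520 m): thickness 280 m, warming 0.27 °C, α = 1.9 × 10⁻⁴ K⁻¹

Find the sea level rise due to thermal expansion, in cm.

Δh ≈ 15.5 cm

2.1 × 240 × 2.8×10⁻⁴ = 0.14112 m
Layer 2: 0.27 × 1.9×10⁻⁴ × 280 = 0.014364 m
Δh = 0.14112 + 0.014364 = 0.155484 m ≈ 15.5 cm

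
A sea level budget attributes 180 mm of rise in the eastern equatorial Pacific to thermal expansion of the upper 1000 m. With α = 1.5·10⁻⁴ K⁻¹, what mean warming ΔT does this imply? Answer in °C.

ΔT = Δh/(αH) = 0.18 / (1.5×10⁻⁴ × 1000) = 1.200 °C

ΔT ≈ 1.2 °C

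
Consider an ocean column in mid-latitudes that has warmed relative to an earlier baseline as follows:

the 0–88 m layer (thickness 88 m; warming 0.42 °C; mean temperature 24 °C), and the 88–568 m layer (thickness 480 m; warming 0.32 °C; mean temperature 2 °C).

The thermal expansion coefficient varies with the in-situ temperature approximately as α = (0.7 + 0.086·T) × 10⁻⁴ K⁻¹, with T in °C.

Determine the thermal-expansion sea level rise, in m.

about 0.0236 m

Layer 1: α = (0.7 + 0.086×24)×10⁻⁴ = 2.764×10⁻⁴ K⁻¹
Layer 2: α = (0.7 + 0.086×2)×10⁻⁴ = 0.872×10⁻⁴ K⁻¹
0–88 m: 0.42 × 88 × 2.764×10⁻⁴ = 0.010215744 m
Layer 2: 480 × 0.872×10⁻⁴ × 0.32 = 0.01339392 m
Δh = 0.010215744 + 0.01339392 = 0.023609664 m ≈ 0.0236 m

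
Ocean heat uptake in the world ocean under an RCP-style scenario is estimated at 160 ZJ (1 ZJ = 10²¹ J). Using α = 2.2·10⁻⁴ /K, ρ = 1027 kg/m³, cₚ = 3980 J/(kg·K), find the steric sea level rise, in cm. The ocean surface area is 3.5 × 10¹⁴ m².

Per unit area: Q = 160×10²¹ / (3.5×10¹⁴) ≈ 4.571×10⁸ J/m²
Δh = αQ/(ρcₚ) = 2.2×10⁻⁴ × 4.571×10⁸ / (1027 × 3980) ≈ 0.024603 m

Δh ≈ 2.5 cm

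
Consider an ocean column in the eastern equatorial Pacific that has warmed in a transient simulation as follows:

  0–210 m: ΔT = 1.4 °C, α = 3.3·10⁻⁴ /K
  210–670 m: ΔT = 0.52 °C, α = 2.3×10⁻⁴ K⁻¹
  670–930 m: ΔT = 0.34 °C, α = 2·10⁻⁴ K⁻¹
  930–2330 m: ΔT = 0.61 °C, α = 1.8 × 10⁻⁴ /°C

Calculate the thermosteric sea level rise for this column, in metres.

Layer 1: 3.3×10⁻⁴ × 1.4 × 210 = 0.09702 m
2.3×10⁻⁴ × 0.52 × 460 = 0.055016 m
Layer 3: 0.34 × 260 × 2×10⁻⁴ = 0.01768 m
0.61 × 1400 × 1.8×10⁻⁴ = 0.15372 m
Δh = 0.09702 + 0.055016 + 0.01768 + 0.15372 = 0.323436 m

about 0.323 m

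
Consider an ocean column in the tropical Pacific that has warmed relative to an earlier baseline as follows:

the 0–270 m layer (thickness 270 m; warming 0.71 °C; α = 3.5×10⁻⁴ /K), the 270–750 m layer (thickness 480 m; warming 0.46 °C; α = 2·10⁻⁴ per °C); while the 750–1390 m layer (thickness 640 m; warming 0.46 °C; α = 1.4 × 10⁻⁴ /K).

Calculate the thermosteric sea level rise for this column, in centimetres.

15.2 cm of thermosteric rise

0–270 m: 0.71 × 270 × 3.5×10⁻⁴ = 0.067095 m
0.46 × 2×10⁻⁴ × 480 = 0.04416 m
750–1390 m: 640 × 1.4×10⁻⁴ × 0.46 = 0.041216 m
Δh = 0.067095 + 0.04416 + 0.041216 = 0.152471 m ≈ 15.2 cm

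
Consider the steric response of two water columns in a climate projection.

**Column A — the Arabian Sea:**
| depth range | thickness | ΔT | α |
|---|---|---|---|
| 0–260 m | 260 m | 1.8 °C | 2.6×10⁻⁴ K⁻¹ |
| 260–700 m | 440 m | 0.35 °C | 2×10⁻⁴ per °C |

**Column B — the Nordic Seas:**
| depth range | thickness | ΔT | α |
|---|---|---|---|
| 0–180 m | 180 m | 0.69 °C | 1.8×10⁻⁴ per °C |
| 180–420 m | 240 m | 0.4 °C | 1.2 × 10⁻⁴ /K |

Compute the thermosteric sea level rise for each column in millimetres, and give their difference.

A 0–260 m: 2.6×10⁻⁴ × 1.8 × 260 = 0.12168 m
A 260–700 m: 2×10⁻⁴ × 0.35 × 440 = 0.03080 m
A total: 0.15248 m
B 1.8×10⁻⁴ × 180 × 0.69 = 0.022356 m
B Layer 2: 0.4 × 240 × 1.2×10⁻⁴ = 0.01152 m
B total: 0.033876 m
Difference: 0.15248 − 0.033876 = 0.118604 m

A: 150 mm; B: 34 mm; difference 120 mm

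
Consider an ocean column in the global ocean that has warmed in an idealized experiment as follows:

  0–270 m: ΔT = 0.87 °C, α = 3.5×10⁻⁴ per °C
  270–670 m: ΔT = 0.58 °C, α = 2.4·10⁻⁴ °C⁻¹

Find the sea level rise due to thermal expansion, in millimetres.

140 mm

0–270 m: 0.87 × 3.5×10⁻⁴ × 270 = 0.082215 m
400 × 2.4×10⁻⁴ × 0.58 = 0.05568 m
Δh = 0.082215 + 0.05568 = 0.137895 m ≈ 140 mm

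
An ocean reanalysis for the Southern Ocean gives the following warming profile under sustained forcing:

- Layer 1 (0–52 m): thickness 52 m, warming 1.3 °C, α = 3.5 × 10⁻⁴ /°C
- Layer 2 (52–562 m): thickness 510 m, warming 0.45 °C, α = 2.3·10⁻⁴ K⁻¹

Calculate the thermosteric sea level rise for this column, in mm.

52 × 1.3 × 3.5×10⁻⁴ = 0.02366 m
Layer 2: 2.3×10⁻⁴ × 510 × 0.45 = 0.052785 m
Δh = 0.02366 + 0.052785 = 0.076445 m

Δh = 76 mm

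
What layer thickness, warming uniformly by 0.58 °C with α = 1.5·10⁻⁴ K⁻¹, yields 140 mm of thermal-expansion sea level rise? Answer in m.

H = Δh/(αΔT) = 0.14 / (1.5×10⁻⁴ × 0.58) ≈ 1609 m

1610 m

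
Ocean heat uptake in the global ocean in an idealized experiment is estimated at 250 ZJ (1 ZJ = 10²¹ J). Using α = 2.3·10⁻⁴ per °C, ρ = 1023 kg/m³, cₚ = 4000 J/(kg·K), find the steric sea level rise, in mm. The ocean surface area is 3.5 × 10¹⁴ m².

Δh = 40 mm

Per unit area: Q = 250×10²¹ / (3.5×10¹⁴) ≈ 7.143×10⁸ J/m²
Δh = αQ/(ρcₚ) = 2.3×10⁻⁴ × 7.143×10⁸ / (1023 × 4000) ≈ 0.040149 m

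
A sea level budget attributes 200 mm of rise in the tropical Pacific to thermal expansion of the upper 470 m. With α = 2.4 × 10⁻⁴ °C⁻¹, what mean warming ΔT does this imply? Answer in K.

about 1.8 K

ΔT = Δh/(αH) = 0.2 / (2.4×10⁻⁴ × 470) ≈ 1.773 K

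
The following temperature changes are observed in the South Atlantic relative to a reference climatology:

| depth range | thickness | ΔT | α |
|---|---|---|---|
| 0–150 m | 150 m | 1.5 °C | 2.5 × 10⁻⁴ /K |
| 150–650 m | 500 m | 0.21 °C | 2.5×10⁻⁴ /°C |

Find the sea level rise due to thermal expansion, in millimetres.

82.5 mm

2.5×10⁻⁴ × 1.5 × 150 = 0.05625 m
500 × 0.21 × 2.5×10⁻⁴ = 0.02625 m
Δh = 0.05625 + 0.02625 = 0.08250 m ≈ 82.5 mm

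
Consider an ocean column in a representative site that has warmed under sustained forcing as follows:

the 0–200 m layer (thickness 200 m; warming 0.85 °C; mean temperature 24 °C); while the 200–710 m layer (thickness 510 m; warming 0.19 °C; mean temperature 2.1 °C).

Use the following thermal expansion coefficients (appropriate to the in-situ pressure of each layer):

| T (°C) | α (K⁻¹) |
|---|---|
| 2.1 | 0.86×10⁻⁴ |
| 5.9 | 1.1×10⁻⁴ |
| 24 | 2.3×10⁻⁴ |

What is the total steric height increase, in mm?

47.4 mm of thermosteric rise

Layer 1 at 24 °C → α = 2.3×10⁻⁴ K⁻¹
Layer 2 at 2.1 °C → α = 0.86×10⁻⁴ K⁻¹
0–200 m: 0.85 × 200 × 2.3×10⁻⁴ = 0.03910 m
0.86×10⁻⁴ × 510 × 0.19 = 0.0083334 m
Δh = 0.03910 + 0.0083334 = 0.0474334 m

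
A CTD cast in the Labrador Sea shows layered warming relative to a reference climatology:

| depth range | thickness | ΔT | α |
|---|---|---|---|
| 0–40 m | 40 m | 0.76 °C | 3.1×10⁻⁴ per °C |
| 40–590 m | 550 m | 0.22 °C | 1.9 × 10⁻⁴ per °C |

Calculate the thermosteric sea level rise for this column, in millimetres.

0–40 m: 3.1×10⁻⁴ × 0.76 × 40 = 0.009424 m
0.22 × 550 × 1.9×10⁻⁴ = 0.02299 m
Δh = 0.009424 + 0.02299 = 0.032414 m ≈ 32 mm

32 mm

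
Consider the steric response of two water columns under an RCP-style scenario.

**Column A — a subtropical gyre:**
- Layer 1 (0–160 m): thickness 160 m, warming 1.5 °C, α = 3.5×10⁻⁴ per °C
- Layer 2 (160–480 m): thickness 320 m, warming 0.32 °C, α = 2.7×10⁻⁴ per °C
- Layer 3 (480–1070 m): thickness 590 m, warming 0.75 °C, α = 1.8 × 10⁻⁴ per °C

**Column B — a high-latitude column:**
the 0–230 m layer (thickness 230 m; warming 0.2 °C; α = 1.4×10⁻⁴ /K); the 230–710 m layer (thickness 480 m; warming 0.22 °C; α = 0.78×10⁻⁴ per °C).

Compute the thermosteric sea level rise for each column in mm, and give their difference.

A: 190 mm; B: 15 mm; difference 180 mm

A 3.5×10⁻⁴ × 1.5 × 160 = 0.08400 m
A 160–480 m: 320 × 2.7×10⁻⁴ × 0.32 = 0.027648 m
A 480–1070 m: 590 × 1.8×10⁻⁴ × 0.75 = 0.07965 m
A total: 0.191298 m
B 0.2 × 1.4×10⁻⁴ × 230 = 0.00644 m
B Layer 2: 0.78×10⁻⁴ × 480 × 0.22 = 0.0082368 m
B total: 0.0146768 m
Difference: 0.191298 − 0.0146768 = 0.1766212 m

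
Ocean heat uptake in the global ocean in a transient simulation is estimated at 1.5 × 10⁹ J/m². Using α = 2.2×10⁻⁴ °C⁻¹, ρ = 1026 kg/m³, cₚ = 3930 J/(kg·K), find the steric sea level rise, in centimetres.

Δh = 8.2 cm

Δh = αQ/(ρcₚ) = 2.2×10⁻⁴ × 1.5×10⁹ / (1026 × 3930) ≈ 0.081842 m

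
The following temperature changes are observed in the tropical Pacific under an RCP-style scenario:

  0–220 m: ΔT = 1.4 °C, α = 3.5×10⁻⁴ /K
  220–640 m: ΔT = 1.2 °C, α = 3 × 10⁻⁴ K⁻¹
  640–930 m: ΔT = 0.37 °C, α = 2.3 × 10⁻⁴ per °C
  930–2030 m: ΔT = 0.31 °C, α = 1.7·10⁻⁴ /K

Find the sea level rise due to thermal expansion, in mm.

Layer 1: 1.4 × 3.5×10⁻⁴ × 220 = 0.10780 m
3×10⁻⁴ × 1.2 × 420 = 0.15120 m
290 × 2.3×10⁻⁴ × 0.37 = 0.024679 m
Layer 4: 1100 × 0.31 × 1.7×10⁻⁴ = 0.05797 m
Δh = 0.10780 + 0.15120 + 0.024679 + 0.05797 = 0.341649 m ≈ 342 mm

about 342 mm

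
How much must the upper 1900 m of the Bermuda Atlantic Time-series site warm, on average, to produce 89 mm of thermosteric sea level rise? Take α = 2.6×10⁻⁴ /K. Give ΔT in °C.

0.18 °C

ΔT = Δh/(αH) = 0.089 / (2.6×10⁻⁴ × 1900) ≈ 0.1802 °C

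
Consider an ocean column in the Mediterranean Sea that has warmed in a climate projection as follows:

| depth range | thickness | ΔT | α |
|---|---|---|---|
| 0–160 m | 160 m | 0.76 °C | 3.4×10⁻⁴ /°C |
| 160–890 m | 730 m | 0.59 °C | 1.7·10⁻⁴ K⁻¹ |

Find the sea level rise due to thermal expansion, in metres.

3.4×10⁻⁴ × 160 × 0.76 = 0.041344 m
160–890 m: 0.59 × 730 × 1.7×10⁻⁴ = 0.073219 m
Δh = 0.041344 + 0.073219 = 0.114563 m

Δh = 0.115 m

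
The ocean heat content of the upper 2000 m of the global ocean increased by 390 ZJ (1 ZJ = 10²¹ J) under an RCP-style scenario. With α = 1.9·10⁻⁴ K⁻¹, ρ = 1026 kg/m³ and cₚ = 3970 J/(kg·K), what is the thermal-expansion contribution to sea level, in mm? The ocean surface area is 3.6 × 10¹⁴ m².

Per unit area: Q = 390×10²¹ / (3.6×10¹⁴) ≈ 1.083×10⁹ J/m²
Δh = αQ/(ρcₚ) = 1.9×10⁻⁴ × 1.083×10⁹ / (1026 × 3970) ≈ 0.050518 m

50.5 mm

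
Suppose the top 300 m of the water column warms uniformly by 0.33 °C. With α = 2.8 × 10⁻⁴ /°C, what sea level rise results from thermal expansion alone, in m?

Δh = 0.028 m

Δh = αΔT·H = 2.8×10⁻⁴ × 0.33 × 300 = 0.02772 m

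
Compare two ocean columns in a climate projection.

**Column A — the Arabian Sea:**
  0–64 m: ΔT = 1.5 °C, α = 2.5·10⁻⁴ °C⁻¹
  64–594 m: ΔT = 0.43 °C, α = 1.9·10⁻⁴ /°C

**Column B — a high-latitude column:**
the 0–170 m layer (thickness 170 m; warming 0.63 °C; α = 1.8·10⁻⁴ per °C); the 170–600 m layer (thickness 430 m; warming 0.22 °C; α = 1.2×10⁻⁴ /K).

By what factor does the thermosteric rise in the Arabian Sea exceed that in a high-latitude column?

A Layer 1: 2.5×10⁻⁴ × 64 × 1.5 = 0.02400 m
A 1.9×10⁻⁴ × 530 × 0.43 = 0.043301 m
A total: 0.067301 m
B 1.8×10⁻⁴ × 0.63 × 170 = 0.019278 m
B Layer 2: 1.2×10⁻⁴ × 0.22 × 430 = 0.011352 m
B total: 0.03063 m
Ratio: 0.067301 / 0.03063 ≈ 2.197

2.20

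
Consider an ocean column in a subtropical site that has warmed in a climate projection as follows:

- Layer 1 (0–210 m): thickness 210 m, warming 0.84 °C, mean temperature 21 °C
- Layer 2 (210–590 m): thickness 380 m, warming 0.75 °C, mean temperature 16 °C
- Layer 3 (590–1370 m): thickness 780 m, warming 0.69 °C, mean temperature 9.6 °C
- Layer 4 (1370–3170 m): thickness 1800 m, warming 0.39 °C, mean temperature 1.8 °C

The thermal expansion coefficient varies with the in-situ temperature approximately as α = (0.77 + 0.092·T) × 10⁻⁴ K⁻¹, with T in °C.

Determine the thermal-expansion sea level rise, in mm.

Δh ≈ 266 mm

Layer 1: α = (0.77 + 0.092×21)×10⁻⁴ = 2.702×10⁻⁴ K⁻¹
Layer 2: α = (0.77 + 0.092×16)×10⁻⁴ = 2.242×10⁻⁴ K⁻¹
Layer 3: α = (0.77 + 0.092×9.6)×10⁻⁴ = 1.6532×10⁻⁴ K⁻¹
Layer 4: α = (0.77 + 0.092×1.8)×10⁻⁴ = 0.9356×10⁻⁴ K⁻¹
2.702×10⁻⁴ × 0.84 × 210 = 0.04766328 m
2.242×10⁻⁴ × 0.75 × 380 = 0.063897 m
Layer 3: 780 × 0.69 × 1.6532×10⁻⁴ = 0.088975224 m
0.9356×10⁻⁴ × 1800 × 0.39 = 0.06567912 m
Δh = 0.04766328 + 0.063897 + 0.088975224 + 0.06567912 = 0.266214624 m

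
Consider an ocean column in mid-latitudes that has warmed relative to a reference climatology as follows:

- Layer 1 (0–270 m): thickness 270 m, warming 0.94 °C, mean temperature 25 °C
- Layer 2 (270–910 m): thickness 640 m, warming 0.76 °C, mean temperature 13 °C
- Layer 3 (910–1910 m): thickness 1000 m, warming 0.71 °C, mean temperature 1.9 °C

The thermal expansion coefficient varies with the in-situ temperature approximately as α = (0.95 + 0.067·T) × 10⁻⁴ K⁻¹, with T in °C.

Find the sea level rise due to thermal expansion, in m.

0.232 m of thermosteric rise

Layer 1: α = (0.95 + 0.067×25)×10⁻⁴ = 2.625×10⁻⁴ K⁻¹
Layer 2: α = (0.95 + 0.067×13)×10⁻⁴ = 1.821×10⁻⁴ K⁻¹
Layer 3: α = (0.95 + 0.067×1.9)×10⁻⁴ = 1.0773×10⁻⁴ K⁻¹
270 × 2.625×10⁻⁴ × 0.94 = 0.0666225 m
270–910 m: 1.821×10⁻⁴ × 640 × 0.76 = 0.08857344 m
Layer 3: 1000 × 0.71 × 1.0773×10⁻⁴ = 0.0764883 m
Δh = 0.0666225 + 0.08857344 + 0.0764883 = 0.23168424 m ≈ 0.232 m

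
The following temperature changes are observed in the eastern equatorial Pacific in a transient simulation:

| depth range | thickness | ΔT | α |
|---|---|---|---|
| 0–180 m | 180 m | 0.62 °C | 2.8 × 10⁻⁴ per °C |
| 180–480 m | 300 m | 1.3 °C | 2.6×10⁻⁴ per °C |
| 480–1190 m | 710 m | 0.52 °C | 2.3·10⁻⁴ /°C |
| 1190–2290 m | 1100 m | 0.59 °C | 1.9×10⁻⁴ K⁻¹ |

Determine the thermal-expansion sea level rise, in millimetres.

Layer 1: 0.62 × 2.8×10⁻⁴ × 180 = 0.031248 m
180–480 m: 300 × 2.6×10⁻⁴ × 1.3 = 0.10140 m
Layer 3: 0.52 × 710 × 2.3×10⁻⁴ = 0.084916 m
1190–2290 m: 1.9×10⁻⁴ × 1100 × 0.59 = 0.12331 m
Δh = 0.031248 + 0.10140 + 0.084916 + 0.12331 = 0.340874 m ≈ 341 mm

341 mm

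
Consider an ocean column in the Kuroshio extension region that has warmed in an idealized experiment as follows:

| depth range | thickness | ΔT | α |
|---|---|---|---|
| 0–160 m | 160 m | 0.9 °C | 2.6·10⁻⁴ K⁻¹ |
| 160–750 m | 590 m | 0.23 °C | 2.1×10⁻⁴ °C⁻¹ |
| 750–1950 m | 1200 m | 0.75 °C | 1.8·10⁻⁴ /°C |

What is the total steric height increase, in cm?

22.8 cm of thermosteric rise

Layer 1: 0.9 × 160 × 2.6×10⁻⁴ = 0.03744 m
Layer 2: 2.1×10⁻⁴ × 0.23 × 590 = 0.028497 m
750–1950 m: 1200 × 1.8×10⁻⁴ × 0.75 = 0.16200 m
Δh = 0.03744 + 0.028497 + 0.16200 = 0.227937 m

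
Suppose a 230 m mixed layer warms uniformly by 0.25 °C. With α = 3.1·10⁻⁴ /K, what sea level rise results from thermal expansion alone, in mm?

Δh = αΔT·H = 3.1×10⁻⁴ × 0.25 × 230 = 0.017825 m

Δh ≈ 18 mm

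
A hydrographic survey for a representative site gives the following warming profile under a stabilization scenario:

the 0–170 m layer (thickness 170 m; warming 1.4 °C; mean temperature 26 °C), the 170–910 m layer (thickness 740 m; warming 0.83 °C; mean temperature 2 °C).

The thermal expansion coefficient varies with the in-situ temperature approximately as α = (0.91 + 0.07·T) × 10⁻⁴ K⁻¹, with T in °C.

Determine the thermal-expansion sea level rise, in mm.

129 mm of thermosteric rise

Layer 1: α = (0.91 + 0.07×26)×10⁻⁴ = 2.73×10⁻⁴ K⁻¹
Layer 2: α = (0.91 + 0.07×2)×10⁻⁴ = 1.05×10⁻⁴ K⁻¹
2.73×10⁻⁴ × 1.4 × 170 = 0.064974 m
0.83 × 1.05×10⁻⁴ × 740 = 0.064491 m
Δh = 0.064974 + 0.064491 = 0.129465 m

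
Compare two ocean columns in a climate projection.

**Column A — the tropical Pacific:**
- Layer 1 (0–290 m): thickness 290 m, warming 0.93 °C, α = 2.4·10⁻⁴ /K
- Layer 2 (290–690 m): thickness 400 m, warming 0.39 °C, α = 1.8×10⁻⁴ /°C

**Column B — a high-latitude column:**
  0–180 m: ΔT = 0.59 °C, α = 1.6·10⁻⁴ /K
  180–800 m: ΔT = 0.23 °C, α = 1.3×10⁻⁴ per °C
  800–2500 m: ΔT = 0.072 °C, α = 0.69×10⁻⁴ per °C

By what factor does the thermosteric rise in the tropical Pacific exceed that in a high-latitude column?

A Layer 1: 0.93 × 2.4×10⁻⁴ × 290 = 0.064728 m
A Layer 2: 0.39 × 400 × 1.8×10⁻⁴ = 0.02808 m
A total: 0.092808 m
B 0–180 m: 180 × 0.59 × 1.6×10⁻⁴ = 0.016992 m
B Layer 2: 0.23 × 620 × 1.3×10⁻⁴ = 0.018538 m
B Layer 3: 0.072 × 1700 × 0.69×10⁻⁴ = 0.0084456 m
B total: 0.0439756 m
Ratio: 0.092808 / 0.0439756 ≈ 2.110

≈ 2.1×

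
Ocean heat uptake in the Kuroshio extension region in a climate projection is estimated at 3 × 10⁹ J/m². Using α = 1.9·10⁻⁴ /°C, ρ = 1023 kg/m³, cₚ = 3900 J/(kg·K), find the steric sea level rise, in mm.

Δh = αQ/(ρcₚ) = 1.9×10⁻⁴ × 3×10⁹ / (1023 × 3900) ≈ 0.14287 m

Δh ≈ 143 mm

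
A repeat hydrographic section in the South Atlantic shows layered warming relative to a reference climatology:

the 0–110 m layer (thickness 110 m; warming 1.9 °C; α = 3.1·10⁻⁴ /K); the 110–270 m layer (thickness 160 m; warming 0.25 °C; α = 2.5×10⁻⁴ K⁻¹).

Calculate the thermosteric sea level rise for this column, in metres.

about 0.0748 m

Layer 1: 3.1×10⁻⁴ × 110 × 1.9 = 0.06479 m
Layer 2: 2.5×10⁻⁴ × 0.25 × 160 = 0.01000 m
Δh = 0.06479 + 0.01000 = 0.07479 m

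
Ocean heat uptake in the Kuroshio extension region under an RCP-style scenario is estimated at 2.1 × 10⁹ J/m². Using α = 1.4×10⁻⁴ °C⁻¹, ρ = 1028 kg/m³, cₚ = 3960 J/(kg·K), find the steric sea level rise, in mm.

Δh = αQ/(ρcₚ) = 1.4×10⁻⁴ × 2.1×10⁹ / (1028 × 3960) ≈ 0.07222 m

72.2 mm of thermosteric rise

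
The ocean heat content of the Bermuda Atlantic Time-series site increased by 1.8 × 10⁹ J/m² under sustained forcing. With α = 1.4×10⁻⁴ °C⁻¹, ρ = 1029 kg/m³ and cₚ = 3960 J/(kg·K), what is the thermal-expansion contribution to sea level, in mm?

Δh = αQ/(ρcₚ) = 1.4×10⁻⁴ × 1.8×10⁹ / (1029 × 3960) ≈ 0.061843 m

61.8 mm of thermosteric rise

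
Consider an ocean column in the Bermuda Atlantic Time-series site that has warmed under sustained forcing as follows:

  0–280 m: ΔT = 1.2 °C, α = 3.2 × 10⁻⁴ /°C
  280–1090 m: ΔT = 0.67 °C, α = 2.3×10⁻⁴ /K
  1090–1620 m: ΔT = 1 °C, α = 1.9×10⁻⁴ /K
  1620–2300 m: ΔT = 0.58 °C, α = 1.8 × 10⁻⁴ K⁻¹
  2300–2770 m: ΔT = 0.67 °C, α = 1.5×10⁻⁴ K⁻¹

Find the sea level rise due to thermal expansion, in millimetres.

Δh ≈ 451 mm

0–280 m: 280 × 1.2 × 3.2×10⁻⁴ = 0.10752 m
0.67 × 810 × 2.3×10⁻⁴ = 0.124821 m
1.9×10⁻⁴ × 530 × 1 = 0.10070 m
0.58 × 680 × 1.8×10⁻⁴ = 0.070992 m
Layer 5: 470 × 0.67 × 1.5×10⁻⁴ = 0.047235 m
Δh = 0.10752 + 0.124821 + 0.10070 + 0.070992 + 0.047235 = 0.451268 m ≈ 451 mm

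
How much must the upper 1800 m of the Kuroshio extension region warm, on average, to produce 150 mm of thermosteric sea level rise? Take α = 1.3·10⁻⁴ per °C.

ΔT = Δh/(αH) = 0.15 / (1.3×10⁻⁴ × 1800) ≈ 0.6410 K

ΔT ≈ 0.64 K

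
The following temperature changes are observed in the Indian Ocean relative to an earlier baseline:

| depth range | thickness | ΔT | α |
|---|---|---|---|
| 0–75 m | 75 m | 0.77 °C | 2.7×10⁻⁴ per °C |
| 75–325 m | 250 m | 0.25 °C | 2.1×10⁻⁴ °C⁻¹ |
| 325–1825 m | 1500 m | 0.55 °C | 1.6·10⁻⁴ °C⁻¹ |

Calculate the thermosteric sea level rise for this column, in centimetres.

Layer 1: 75 × 0.77 × 2.7×10⁻⁴ = 0.0155925 m
250 × 0.25 × 2.1×10⁻⁴ = 0.013125 m
325–1825 m: 1.6×10⁻⁴ × 1500 × 0.55 = 0.13200 m
Δh = 0.0155925 + 0.013125 + 0.13200 = 0.1607175 m

Δh ≈ 16.1 cm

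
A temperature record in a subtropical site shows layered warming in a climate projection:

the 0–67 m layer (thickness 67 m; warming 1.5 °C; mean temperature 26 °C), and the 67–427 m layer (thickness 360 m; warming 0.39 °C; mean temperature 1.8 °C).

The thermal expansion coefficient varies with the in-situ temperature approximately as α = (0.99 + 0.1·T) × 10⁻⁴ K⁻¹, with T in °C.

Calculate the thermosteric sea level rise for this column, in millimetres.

about 53 mm

Layer 1: α = (0.99 + 0.1×26)×10⁻⁴ = 3.59×10⁻⁴ K⁻¹
Layer 2: α = (0.99 + 0.1×1.8)×10⁻⁴ = 1.17×10⁻⁴ K⁻¹
Layer 1: 1.5 × 67 × 3.59×10⁻⁴ = 0.0360795 m
Layer 2: 0.39 × 360 × 1.17×10⁻⁴ = 0.0164268 m
Δh = 0.0360795 + 0.0164268 = 0.0525063 m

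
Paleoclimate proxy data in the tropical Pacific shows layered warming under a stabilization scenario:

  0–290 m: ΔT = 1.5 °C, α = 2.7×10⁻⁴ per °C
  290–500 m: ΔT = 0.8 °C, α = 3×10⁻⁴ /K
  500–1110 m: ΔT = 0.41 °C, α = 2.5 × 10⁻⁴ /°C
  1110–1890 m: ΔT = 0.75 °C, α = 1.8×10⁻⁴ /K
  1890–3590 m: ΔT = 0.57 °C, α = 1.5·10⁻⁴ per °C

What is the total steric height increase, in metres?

Δh = 0.481 m

0–290 m: 1.5 × 290 × 2.7×10⁻⁴ = 0.11745 m
210 × 0.8 × 3×10⁻⁴ = 0.05040 m
500–1110 m: 2.5×10⁻⁴ × 0.41 × 610 = 0.062525 m
780 × 1.8×10⁻⁴ × 0.75 = 0.10530 m
Layer 5: 1.5×10⁻⁴ × 0.57 × 1700 = 0.14535 m
Δh = 0.11745 + 0.05040 + 0.062525 + 0.10530 + 0.14535 = 0.481025 m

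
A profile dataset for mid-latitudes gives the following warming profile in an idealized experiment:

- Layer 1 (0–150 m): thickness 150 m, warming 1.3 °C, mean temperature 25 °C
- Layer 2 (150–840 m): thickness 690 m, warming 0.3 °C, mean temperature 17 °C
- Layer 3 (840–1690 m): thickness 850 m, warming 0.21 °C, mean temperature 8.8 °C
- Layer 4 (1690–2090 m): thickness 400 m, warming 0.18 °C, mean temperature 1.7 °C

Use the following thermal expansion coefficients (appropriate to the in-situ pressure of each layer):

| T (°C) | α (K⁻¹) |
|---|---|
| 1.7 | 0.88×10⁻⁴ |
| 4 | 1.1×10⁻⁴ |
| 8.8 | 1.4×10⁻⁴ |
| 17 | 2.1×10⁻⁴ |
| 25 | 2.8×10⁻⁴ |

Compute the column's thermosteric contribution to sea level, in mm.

Layer 1 at 25 °C → α = 2.8×10⁻⁴ K⁻¹
Layer 2 at 17 °C → α = 2.1×10⁻⁴ K⁻¹
Layer 3 at 8.8 °C → α = 1.4×10⁻⁴ K⁻¹
Layer 4 at 1.7 °C → α = 0.88×10⁻⁴ K⁻¹
2.8×10⁻⁴ × 1.3 × 150 = 0.05460 m
Layer 2: 0.3 × 690 × 2.1×10⁻⁴ = 0.04347 m
840–1690 m: 850 × 0.21 × 1.4×10⁻⁴ = 0.02499 m
1690–2090 m: 400 × 0.18 × 0.88×10⁻⁴ = 0.006336 m
Δh = 0.05460 + 0.04347 + 0.02499 + 0.006336 = 0.129396 m

130 mm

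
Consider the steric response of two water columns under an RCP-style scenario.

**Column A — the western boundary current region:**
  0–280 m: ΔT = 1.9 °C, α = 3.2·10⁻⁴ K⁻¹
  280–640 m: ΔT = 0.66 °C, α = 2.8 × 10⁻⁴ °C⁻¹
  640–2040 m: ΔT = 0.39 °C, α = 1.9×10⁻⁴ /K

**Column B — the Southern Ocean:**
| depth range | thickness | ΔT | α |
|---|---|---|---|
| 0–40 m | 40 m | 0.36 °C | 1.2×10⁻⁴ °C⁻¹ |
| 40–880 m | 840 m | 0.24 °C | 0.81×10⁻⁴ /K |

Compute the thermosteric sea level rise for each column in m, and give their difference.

A: 0.341 m; B: 0.0181 m; difference 0.322 m

A Layer 1: 3.2×10⁻⁴ × 1.9 × 280 = 0.17024 m
A 360 × 0.66 × 2.8×10⁻⁴ = 0.066528 m
A Layer 3: 1400 × 0.39 × 1.9×10⁻⁴ = 0.10374 m
A total: 0.340508 m
B Layer 1: 0.36 × 1.2×10⁻⁴ × 40 = 0.001728 m
B 40–880 m: 840 × 0.24 × 0.81×10⁻⁴ = 0.0163296 m
B total: 0.0180576 m
Difference: 0.340508 − 0.0180576 = 0.3224504 m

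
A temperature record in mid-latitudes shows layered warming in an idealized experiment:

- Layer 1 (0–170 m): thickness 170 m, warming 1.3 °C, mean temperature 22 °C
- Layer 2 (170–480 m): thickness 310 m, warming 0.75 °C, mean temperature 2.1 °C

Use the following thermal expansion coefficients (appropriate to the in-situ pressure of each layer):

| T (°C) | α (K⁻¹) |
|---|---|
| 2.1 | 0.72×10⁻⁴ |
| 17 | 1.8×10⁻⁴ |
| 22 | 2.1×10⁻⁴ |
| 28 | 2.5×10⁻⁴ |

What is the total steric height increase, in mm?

Δh ≈ 63 mm

Layer 1 at 22 °C → α = 2.1×10⁻⁴ K⁻¹
Layer 2 at 2.1 °C → α = 0.72×10⁻⁴ K⁻¹
0–170 m: 1.3 × 170 × 2.1×10⁻⁴ = 0.04641 m
Layer 2: 310 × 0.72×10⁻⁴ × 0.75 = 0.01674 m
Δh = 0.04641 + 0.01674 = 0.06315 m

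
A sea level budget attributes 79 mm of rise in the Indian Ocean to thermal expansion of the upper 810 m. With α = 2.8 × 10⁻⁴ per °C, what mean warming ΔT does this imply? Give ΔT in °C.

ΔT = Δh/(αH) = 0.079 / (2.8×10⁻⁴ × 810) ≈ 0.3483 °C

about 0.35 °C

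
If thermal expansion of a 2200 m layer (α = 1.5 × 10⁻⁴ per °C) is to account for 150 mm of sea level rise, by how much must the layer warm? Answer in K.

ΔT = Δh/(αH) = 0.15 / (1.5×10⁻⁴ × 2200) ≈ 0.4545 K

about 0.45 K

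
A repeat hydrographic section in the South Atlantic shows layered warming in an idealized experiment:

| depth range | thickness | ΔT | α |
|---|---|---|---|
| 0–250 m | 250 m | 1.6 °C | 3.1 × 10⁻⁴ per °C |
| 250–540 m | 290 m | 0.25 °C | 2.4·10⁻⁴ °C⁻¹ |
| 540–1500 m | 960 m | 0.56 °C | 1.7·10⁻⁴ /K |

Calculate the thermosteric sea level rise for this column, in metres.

about 0.233 m

250 × 3.1×10⁻⁴ × 1.6 = 0.12400 m
Layer 2: 2.4×10⁻⁴ × 290 × 0.25 = 0.01740 m
540–1500 m: 0.56 × 1.7×10⁻⁴ × 960 = 0.091392 m
Δh = 0.12400 + 0.01740 + 0.091392 = 0.232792 m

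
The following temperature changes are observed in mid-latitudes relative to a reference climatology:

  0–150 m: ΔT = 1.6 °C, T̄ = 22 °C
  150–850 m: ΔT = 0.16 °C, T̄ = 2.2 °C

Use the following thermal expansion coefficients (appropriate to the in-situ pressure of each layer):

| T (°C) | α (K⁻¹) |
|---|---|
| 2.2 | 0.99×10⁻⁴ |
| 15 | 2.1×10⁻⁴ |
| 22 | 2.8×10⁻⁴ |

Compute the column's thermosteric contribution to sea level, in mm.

Layer 1 at 22 °C → α = 2.8×10⁻⁴ K⁻¹
Layer 2 at 2.2 °C → α = 0.99×10⁻⁴ K⁻¹
Layer 1: 150 × 1.6 × 2.8×10⁻⁴ = 0.06720 m
Layer 2: 700 × 0.99×10⁻⁴ × 0.16 = 0.011088 m
Δh = 0.06720 + 0.011088 = 0.078288 m ≈ 78 mm

Δh = 78 mm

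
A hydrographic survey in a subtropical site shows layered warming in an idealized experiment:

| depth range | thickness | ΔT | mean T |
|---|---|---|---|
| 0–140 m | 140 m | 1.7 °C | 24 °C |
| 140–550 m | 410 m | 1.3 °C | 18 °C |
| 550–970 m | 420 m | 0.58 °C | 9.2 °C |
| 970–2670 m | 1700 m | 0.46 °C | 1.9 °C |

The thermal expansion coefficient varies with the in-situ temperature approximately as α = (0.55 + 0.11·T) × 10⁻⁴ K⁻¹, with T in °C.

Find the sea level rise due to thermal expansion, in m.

Δh = 0.308 m

Layer 1: α = (0.55 + 0.11×24)×10⁻⁴ = 3.19×10⁻⁴ K⁻¹
Layer 2: α = (0.55 + 0.11×18)×10⁻⁴ = 2.53×10⁻⁴ K⁻¹
Layer 3: α = (0.55 + 0.11×9.2)×10⁻⁴ = 1.562×10⁻⁴ K⁻¹
Layer 4: α = (0.55 + 0.11×1.9)×10⁻⁴ = 0.759×10⁻⁴ K⁻¹
0–140 m: 1.7 × 140 × 3.19×10⁻⁴ = 0.075922 m
Layer 2: 2.53×10⁻⁴ × 410 × 1.3 = 0.134849 m
Layer 3: 0.58 × 1.562×10⁻⁴ × 420 = 0.03805032 m
Layer 4: 1700 × 0.46 × 0.759×10⁻⁴ = 0.0593538 m
Δh = 0.075922 + 0.134849 + 0.03805032 + 0.0593538 = 0.30817512 m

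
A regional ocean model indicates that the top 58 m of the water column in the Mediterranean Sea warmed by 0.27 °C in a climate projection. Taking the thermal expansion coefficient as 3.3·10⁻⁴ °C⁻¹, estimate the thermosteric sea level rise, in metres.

Δh = αΔT·H = 3.3×10⁻⁴ × 0.27 × 58 = 0.0051678 m

0.00517 m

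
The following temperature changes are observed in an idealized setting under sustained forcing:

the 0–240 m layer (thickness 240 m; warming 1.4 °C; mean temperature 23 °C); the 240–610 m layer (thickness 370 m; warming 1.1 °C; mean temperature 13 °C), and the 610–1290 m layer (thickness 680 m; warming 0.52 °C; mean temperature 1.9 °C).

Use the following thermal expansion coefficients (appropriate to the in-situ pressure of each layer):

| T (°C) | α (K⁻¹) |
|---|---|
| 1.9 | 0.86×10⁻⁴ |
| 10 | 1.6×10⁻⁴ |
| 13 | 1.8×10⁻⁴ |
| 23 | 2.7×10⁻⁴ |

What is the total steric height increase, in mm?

Δh ≈ 194 mm

Layer 1 at 23 °C → α = 2.7×10⁻⁴ K⁻¹
Layer 2 at 13 °C → α = 1.8×10⁻⁴ K⁻¹
Layer 3 at 1.9 °C → α = 0.86×10⁻⁴ K⁻¹
Layer 1: 2.7×10⁻⁴ × 240 × 1.4 = 0.09072 m
240–610 m: 1.1 × 370 × 1.8×10⁻⁴ = 0.07326 m
0.52 × 680 × 0.86×10⁻⁴ = 0.0304096 m
Δh = 0.09072 + 0.07326 + 0.0304096 = 0.1943896 m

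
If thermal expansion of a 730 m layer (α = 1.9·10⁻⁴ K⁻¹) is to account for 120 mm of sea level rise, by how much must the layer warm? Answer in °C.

ΔT = Δh/(αH) = 0.12 / (1.9×10⁻⁴ × 730) ≈ 0.8652 °C

0.87 °C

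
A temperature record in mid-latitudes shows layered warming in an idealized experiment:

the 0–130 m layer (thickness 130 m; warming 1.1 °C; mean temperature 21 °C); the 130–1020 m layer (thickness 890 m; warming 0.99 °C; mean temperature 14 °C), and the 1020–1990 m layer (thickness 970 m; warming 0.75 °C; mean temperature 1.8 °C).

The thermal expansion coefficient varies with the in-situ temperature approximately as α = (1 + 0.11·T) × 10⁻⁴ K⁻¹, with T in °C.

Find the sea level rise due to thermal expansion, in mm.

Layer 1: α = (1 + 0.11×21)×10⁻⁴ = 3.31×10⁻⁴ K⁻¹
Layer 2: α = (1 + 0.11×14)×10⁻⁴ = 2.54×10⁻⁴ K⁻¹
Layer 3: α = (1 + 0.11×1.8)×10⁻⁴ = 1.198×10⁻⁴ K⁻¹
0–130 m: 130 × 3.31×10⁻⁴ × 1.1 = 0.047333 m
0.99 × 890 × 2.54×10⁻⁴ = 0.2237994 m
1020–1990 m: 1.198×10⁻⁴ × 970 × 0.75 = 0.0871545 m
Δh = 0.047333 + 0.2237994 + 0.0871545 = 0.3582869 m

Δh ≈ 358 mm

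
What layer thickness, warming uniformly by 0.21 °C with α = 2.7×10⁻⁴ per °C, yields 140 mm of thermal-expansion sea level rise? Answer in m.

about 2500 m

H = Δh/(αΔT) = 0.14 / (2.7×10⁻⁴ × 0.21) ≈ 2469 m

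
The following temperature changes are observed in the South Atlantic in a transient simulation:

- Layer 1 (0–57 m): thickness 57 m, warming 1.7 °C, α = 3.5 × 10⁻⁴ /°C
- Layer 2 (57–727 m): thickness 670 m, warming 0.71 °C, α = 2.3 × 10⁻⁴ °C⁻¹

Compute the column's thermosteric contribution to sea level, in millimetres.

Layer 1: 57 × 3.5×10⁻⁴ × 1.7 = 0.033915 m
2.3×10⁻⁴ × 0.71 × 670 = 0.109411 m
Δh = 0.033915 + 0.109411 = 0.143326 m

140 mm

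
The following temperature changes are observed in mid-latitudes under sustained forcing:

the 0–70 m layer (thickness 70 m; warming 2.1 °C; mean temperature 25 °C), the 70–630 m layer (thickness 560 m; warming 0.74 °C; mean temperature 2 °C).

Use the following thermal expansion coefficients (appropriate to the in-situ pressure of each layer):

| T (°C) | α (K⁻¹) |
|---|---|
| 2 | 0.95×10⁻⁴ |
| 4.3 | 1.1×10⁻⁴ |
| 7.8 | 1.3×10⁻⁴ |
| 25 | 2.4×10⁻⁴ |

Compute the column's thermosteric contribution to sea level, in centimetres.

Layer 1 at 25 °C → α = 2.4×10⁻⁴ K⁻¹
Layer 2 at 2 °C → α = 0.95×10⁻⁴ K⁻¹
2.1 × 70 × 2.4×10⁻⁴ = 0.03528 m
Layer 2: 0.74 × 0.95×10⁻⁴ × 560 = 0.039368 m
Δh = 0.03528 + 0.039368 = 0.074648 m

7.46 cm of thermosteric rise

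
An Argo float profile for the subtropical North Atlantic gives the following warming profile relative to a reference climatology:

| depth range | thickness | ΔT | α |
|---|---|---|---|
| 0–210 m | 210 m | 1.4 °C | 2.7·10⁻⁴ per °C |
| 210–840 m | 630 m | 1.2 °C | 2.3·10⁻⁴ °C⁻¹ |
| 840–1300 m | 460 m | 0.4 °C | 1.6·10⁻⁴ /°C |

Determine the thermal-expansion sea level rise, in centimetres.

210 × 2.7×10⁻⁴ × 1.4 = 0.07938 m
630 × 1.2 × 2.3×10⁻⁴ = 0.17388 m
0.4 × 1.6×10⁻⁴ × 460 = 0.02944 m
Δh = 0.07938 + 0.17388 + 0.02944 = 0.28270 m

Δh ≈ 28 cm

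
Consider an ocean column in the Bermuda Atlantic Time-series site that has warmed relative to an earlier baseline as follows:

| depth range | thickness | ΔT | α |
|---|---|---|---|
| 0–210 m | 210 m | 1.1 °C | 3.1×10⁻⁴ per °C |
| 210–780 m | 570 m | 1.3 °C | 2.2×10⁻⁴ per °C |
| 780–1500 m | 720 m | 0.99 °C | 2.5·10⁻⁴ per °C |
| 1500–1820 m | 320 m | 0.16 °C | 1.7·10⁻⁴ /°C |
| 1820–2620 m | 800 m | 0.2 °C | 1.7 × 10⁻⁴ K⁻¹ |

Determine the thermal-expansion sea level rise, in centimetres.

0–210 m: 1.1 × 210 × 3.1×10⁻⁴ = 0.07161 m
210–780 m: 570 × 2.2×10⁻⁴ × 1.3 = 0.16302 m
2.5×10⁻⁴ × 0.99 × 720 = 0.17820 m
Layer 4: 320 × 1.7×10⁻⁴ × 0.16 = 0.008704 m
800 × 0.2 × 1.7×10⁻⁴ = 0.02720 m
Δh = 0.07161 + 0.16302 + 0.17820 + 0.008704 + 0.02720 = 0.448734 m

44.9 cm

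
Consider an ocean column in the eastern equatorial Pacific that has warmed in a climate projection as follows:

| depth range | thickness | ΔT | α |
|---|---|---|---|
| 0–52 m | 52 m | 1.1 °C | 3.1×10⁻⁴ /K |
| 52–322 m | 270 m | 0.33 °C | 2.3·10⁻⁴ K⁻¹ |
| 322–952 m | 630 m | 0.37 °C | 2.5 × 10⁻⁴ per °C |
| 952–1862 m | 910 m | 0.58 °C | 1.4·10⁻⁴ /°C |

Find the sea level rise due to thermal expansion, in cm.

0–52 m: 52 × 1.1 × 3.1×10⁻⁴ = 0.017732 m
0.33 × 2.3×10⁻⁴ × 270 = 0.020493 m
322–952 m: 0.37 × 2.5×10⁻⁴ × 630 = 0.058275 m
952–1862 m: 1.4×10⁻⁴ × 0.58 × 910 = 0.073892 m
Δh = 0.017732 + 0.020493 + 0.058275 + 0.073892 = 0.170392 m

Δh = 17.0 cm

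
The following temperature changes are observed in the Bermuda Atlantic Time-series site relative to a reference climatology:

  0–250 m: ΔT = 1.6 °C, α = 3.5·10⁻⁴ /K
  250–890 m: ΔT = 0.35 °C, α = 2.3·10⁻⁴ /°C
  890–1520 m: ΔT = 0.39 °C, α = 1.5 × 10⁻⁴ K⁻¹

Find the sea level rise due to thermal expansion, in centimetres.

1.6 × 3.5×10⁻⁴ × 250 = 0.14000 m
250–890 m: 0.35 × 640 × 2.3×10⁻⁴ = 0.05152 m
Layer 3: 1.5×10⁻⁴ × 630 × 0.39 = 0.036855 m
Δh = 0.14000 + 0.05152 + 0.036855 = 0.228375 m

about 22.8 cm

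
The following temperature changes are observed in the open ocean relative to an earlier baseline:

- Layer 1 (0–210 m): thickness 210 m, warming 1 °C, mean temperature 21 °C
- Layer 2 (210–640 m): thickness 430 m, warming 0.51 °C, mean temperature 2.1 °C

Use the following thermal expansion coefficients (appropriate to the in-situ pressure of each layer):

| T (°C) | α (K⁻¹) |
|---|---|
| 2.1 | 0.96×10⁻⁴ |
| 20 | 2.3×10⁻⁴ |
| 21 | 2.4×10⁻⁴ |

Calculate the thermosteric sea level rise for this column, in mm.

Δh = 71.5 mm

Layer 1 at 21 °C → α = 2.4×10⁻⁴ K⁻¹
Layer 2 at 2.1 °C → α = 0.96×10⁻⁴ K⁻¹
0–210 m: 2.4×10⁻⁴ × 1 × 210 = 0.05040 m
210–640 m: 0.51 × 430 × 0.96×10⁻⁴ = 0.0210528 m
Δh = 0.05040 + 0.0210528 = 0.0714528 m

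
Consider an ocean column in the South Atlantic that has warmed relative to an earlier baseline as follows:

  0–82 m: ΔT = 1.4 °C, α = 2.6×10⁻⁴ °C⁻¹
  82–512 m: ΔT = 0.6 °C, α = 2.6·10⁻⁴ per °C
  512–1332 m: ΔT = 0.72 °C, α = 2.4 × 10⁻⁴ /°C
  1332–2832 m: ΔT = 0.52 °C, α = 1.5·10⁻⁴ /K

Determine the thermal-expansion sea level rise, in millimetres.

Layer 1: 2.6×10⁻⁴ × 1.4 × 82 = 0.029848 m
430 × 2.6×10⁻⁴ × 0.6 = 0.06708 m
512–1332 m: 2.4×10⁻⁴ × 820 × 0.72 = 0.141696 m
1332–2832 m: 1500 × 1.5×10⁻⁴ × 0.52 = 0.11700 m
Δh = 0.029848 + 0.06708 + 0.141696 + 0.11700 = 0.355624 m ≈ 356 mm

Δh = 356 mm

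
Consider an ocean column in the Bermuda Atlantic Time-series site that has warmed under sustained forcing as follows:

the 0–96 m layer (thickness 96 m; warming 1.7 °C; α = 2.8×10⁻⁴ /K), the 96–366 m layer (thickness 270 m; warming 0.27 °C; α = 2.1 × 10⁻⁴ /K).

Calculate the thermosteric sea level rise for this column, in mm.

Layer 1: 1.7 × 96 × 2.8×10⁻⁴ = 0.045696 m
96–366 m: 0.27 × 2.1×10⁻⁴ × 270 = 0.015309 m
Δh = 0.045696 + 0.015309 = 0.061005 m ≈ 61 mm

61 mm of thermosteric rise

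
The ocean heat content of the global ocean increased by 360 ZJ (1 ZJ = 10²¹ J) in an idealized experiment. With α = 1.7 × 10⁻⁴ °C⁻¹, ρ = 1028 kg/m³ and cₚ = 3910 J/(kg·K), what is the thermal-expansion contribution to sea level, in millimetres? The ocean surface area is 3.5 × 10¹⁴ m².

Δh ≈ 43.5 mm

Per unit area: Q = 360×10²¹ / (3.5×10¹⁴) ≈ 1.029×10⁹ J/m²
Δh = αQ/(ρcₚ) = 1.7×10⁻⁴ × 1.029×10⁹ / (1028 × 3910) ≈ 0.043521 m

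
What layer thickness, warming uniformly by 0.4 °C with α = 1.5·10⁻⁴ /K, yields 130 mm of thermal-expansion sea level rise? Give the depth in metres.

2170 m

H = Δh/(αΔT) = 0.13 / (1.5×10⁻⁴ × 0.4) ≈ 2167 m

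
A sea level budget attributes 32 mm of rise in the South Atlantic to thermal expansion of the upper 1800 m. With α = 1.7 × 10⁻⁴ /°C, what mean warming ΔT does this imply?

ΔT ≈ 0.105 °C

ΔT = Δh/(αH) = 0.032 / (1.7×10⁻⁴ × 1800) ≈ 0.1046 °C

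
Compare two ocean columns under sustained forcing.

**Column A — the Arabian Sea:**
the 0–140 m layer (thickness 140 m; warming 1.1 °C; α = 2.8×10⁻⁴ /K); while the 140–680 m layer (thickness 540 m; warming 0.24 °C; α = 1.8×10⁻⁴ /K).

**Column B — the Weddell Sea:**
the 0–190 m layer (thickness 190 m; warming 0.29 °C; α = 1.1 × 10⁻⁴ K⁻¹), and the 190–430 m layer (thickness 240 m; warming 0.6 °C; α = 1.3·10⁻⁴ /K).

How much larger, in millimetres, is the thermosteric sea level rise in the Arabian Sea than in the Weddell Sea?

A 0–140 m: 2.8×10⁻⁴ × 1.1 × 140 = 0.04312 m
A Layer 2: 540 × 0.24 × 1.8×10⁻⁴ = 0.023328 m
A total: 0.066448 m
B Layer 1: 1.1×10⁻⁴ × 190 × 0.29 = 0.006061 m
B 190–430 m: 0.6 × 240 × 1.3×10⁻⁴ = 0.01872 m
B total: 0.024781 m
Difference: 0.066448 − 0.024781 = 0.041667 m

42 mm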